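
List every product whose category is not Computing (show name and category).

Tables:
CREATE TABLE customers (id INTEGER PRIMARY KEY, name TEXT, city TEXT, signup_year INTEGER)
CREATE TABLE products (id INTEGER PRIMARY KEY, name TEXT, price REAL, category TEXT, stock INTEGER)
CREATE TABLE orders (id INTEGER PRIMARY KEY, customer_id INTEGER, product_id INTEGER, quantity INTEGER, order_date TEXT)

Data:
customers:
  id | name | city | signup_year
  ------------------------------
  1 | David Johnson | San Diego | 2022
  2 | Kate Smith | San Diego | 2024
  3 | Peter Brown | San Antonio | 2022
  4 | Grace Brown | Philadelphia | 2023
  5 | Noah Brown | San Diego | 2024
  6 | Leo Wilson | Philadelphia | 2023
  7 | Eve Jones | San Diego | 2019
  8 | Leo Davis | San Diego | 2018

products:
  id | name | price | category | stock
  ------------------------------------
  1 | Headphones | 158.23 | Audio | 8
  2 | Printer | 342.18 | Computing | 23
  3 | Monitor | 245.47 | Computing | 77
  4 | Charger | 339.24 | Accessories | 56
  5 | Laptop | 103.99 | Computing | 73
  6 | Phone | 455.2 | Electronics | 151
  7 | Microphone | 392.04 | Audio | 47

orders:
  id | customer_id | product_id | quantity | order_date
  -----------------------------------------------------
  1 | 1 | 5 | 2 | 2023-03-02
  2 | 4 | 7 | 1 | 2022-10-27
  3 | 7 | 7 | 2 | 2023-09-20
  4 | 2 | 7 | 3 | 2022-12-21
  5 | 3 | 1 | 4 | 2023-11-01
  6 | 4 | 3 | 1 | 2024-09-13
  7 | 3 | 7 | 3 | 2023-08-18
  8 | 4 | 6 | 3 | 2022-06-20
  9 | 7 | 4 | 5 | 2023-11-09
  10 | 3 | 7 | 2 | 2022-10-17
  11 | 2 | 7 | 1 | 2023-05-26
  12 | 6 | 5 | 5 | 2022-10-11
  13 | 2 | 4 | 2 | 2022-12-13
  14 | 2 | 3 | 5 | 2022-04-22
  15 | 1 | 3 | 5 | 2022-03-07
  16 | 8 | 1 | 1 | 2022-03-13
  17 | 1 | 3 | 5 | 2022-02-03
SELECT name, category FROM products WHERE category <> 'Computing'

Execution result:
name | category
Headphones | Audio
Charger | Accessories
Phone | Electronics
Microphone | Audio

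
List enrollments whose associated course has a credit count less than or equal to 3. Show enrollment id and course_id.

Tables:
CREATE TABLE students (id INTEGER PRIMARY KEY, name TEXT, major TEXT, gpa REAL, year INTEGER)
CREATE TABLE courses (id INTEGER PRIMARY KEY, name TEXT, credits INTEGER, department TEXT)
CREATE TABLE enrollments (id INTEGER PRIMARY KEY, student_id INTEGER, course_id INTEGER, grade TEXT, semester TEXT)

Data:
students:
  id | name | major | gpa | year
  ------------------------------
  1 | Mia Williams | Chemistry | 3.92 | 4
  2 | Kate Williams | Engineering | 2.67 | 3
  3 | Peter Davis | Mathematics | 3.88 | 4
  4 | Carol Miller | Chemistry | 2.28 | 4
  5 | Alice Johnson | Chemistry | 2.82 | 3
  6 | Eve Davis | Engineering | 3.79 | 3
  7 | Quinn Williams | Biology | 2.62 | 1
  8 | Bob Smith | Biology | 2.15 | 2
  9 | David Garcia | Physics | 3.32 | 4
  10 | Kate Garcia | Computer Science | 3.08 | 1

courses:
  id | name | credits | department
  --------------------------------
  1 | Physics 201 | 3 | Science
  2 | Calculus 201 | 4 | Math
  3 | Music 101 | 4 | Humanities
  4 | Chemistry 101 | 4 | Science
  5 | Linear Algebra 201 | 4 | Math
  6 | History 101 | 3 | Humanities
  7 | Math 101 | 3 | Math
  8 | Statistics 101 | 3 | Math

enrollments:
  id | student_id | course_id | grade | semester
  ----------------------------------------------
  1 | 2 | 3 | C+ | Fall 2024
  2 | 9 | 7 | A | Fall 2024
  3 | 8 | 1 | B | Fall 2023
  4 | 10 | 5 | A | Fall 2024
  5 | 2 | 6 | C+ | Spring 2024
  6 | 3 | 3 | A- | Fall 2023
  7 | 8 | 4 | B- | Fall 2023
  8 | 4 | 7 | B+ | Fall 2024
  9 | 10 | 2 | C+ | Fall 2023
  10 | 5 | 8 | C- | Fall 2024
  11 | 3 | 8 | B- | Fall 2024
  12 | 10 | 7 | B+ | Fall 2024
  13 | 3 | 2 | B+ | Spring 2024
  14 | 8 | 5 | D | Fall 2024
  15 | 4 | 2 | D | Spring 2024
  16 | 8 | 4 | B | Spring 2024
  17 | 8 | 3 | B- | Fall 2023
SELECT id, course_id FROM enrollments WHERE course_id IN (SELECT id FROM courses WHERE credits <= 3)

Execution result:
id | course_id
2 | 7
3 | 1
5 | 6
8 | 7
10 | 8
11 | 8
12 | 7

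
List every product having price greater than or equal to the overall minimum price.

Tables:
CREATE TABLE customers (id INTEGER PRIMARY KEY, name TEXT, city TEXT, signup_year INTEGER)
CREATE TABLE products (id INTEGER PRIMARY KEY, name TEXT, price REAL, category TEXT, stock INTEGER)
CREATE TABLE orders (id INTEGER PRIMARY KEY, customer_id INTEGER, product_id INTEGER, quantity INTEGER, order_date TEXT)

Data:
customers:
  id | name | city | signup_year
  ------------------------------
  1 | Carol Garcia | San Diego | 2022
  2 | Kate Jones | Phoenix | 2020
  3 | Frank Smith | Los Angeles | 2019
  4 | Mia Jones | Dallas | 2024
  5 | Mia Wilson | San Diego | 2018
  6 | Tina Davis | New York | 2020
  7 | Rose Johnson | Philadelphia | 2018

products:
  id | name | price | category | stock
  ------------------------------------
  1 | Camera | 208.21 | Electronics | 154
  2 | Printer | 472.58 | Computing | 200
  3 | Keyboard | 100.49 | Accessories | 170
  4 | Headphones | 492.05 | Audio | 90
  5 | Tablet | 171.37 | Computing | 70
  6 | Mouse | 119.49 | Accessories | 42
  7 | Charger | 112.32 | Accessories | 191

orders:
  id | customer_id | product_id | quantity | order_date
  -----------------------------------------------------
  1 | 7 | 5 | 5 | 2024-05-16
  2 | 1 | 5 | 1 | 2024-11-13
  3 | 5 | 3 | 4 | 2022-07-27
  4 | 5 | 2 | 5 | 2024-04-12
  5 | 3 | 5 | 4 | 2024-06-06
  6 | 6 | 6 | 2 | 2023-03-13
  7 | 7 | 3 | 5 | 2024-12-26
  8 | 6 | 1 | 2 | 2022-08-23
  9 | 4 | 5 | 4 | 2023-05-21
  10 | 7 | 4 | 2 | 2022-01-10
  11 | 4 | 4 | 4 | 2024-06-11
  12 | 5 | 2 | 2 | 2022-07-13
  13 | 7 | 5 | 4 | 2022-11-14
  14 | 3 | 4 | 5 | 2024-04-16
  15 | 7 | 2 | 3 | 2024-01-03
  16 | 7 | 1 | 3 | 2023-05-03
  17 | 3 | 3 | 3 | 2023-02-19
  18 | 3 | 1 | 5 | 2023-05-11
SELECT name, price FROM products WHERE price >= (SELECT MIN(price) FROM products)

Execution result:
name | price
Camera | 208.21
Printer | 472.58
Keyboard | 100.49
Headphones | 492.05
Tablet | 171.37
Mouse | 119.49
Charger | 112.32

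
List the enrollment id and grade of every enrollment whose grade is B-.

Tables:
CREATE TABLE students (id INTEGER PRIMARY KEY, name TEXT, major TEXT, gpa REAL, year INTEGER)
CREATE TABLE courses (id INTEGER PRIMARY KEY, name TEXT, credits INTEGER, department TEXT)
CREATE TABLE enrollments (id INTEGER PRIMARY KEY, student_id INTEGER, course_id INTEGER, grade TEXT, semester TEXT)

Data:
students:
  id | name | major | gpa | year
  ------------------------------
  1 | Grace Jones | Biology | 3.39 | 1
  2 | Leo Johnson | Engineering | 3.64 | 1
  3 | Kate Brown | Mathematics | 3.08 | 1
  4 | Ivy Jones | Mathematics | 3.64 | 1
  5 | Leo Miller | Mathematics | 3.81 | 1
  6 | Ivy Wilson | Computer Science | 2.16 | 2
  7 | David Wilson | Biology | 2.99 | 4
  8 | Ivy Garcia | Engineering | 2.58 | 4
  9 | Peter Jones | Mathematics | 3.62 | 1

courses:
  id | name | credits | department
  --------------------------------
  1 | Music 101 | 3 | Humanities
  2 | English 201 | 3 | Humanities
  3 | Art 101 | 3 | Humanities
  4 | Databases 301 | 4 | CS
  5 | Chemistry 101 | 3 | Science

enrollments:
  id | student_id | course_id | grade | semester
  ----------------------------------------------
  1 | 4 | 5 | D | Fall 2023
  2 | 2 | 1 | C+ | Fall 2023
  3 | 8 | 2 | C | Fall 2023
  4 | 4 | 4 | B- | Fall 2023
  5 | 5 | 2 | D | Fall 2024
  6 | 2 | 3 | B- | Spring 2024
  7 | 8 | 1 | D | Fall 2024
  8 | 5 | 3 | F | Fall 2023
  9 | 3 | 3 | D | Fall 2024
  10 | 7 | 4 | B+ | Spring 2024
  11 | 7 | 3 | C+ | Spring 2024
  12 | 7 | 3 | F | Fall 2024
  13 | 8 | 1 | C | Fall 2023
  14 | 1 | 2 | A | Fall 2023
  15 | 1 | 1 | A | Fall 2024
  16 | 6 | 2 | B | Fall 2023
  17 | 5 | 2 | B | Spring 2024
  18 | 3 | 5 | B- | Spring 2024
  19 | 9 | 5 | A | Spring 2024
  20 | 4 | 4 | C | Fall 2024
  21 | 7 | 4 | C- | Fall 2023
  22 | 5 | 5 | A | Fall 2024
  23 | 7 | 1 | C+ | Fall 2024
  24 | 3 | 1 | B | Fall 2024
SELECT id, grade FROM enrollments WHERE grade = 'B-'

Execution result:
id | grade
4 | B-
6 | B-
18 | B-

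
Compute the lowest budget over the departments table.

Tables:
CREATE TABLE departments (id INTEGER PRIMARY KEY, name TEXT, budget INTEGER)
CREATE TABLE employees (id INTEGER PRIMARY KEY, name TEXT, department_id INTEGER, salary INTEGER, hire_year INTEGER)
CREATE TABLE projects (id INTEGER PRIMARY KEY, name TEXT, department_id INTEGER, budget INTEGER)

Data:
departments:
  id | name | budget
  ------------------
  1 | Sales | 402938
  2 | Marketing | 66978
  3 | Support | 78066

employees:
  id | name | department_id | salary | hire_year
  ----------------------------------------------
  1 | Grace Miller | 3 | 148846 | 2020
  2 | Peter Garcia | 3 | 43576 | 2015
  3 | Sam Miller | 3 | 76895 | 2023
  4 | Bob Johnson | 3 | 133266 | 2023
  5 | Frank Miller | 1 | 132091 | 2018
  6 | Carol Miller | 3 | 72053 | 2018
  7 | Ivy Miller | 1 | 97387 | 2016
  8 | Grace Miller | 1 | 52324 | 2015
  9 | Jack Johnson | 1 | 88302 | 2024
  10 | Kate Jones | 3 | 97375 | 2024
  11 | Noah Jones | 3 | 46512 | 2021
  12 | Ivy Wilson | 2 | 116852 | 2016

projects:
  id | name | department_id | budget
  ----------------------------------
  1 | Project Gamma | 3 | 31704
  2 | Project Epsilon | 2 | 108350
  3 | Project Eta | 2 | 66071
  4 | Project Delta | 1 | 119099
SELECT MIN(budget) FROM departments

Execution result:
66978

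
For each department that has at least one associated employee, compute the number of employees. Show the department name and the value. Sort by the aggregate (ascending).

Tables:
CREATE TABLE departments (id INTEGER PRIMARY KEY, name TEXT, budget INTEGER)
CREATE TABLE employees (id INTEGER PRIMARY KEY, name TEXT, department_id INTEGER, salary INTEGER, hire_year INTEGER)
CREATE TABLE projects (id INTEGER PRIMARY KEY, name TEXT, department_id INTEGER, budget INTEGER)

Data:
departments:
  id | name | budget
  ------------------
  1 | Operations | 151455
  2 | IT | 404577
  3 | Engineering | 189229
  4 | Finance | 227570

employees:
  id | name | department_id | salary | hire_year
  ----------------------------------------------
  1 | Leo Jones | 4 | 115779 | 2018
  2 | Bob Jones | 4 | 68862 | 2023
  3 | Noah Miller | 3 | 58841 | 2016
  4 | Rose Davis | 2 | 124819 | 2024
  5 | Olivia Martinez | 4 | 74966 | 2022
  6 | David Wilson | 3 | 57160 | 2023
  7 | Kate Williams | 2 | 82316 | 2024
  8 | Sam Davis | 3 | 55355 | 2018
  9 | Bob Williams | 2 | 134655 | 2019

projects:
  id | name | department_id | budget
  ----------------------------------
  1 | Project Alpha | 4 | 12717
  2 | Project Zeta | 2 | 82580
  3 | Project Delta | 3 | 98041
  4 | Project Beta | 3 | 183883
SELECT p.name, COUNT(*) AS n FROM employees c JOIN departments p ON c.department_id = p.id GROUP BY p.id, p.name ORDER BY n ASC

Execution result:
name | n
IT | 3
Engineering | 3
Finance | 3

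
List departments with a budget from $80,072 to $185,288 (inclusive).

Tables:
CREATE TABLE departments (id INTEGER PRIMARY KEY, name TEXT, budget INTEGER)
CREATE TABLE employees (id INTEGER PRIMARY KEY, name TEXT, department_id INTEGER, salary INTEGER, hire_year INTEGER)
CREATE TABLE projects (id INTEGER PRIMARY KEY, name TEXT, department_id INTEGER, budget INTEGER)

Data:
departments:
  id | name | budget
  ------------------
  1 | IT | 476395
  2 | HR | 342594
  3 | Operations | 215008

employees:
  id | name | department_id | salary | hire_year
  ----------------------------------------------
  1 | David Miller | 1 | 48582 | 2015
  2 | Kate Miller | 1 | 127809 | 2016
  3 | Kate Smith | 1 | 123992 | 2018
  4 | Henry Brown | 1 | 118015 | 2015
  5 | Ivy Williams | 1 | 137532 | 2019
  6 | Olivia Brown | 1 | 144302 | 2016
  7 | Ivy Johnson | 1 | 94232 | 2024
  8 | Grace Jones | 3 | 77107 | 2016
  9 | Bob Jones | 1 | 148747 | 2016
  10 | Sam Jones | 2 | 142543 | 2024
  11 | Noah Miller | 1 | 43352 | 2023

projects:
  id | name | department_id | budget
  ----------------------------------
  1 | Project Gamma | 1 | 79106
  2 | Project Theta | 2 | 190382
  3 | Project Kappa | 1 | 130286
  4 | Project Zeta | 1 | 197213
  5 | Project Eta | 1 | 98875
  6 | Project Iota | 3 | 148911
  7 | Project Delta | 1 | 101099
SELECT name, budget FROM departments WHERE budget BETWEEN 80072 AND 185288

Execution result:
(no rows)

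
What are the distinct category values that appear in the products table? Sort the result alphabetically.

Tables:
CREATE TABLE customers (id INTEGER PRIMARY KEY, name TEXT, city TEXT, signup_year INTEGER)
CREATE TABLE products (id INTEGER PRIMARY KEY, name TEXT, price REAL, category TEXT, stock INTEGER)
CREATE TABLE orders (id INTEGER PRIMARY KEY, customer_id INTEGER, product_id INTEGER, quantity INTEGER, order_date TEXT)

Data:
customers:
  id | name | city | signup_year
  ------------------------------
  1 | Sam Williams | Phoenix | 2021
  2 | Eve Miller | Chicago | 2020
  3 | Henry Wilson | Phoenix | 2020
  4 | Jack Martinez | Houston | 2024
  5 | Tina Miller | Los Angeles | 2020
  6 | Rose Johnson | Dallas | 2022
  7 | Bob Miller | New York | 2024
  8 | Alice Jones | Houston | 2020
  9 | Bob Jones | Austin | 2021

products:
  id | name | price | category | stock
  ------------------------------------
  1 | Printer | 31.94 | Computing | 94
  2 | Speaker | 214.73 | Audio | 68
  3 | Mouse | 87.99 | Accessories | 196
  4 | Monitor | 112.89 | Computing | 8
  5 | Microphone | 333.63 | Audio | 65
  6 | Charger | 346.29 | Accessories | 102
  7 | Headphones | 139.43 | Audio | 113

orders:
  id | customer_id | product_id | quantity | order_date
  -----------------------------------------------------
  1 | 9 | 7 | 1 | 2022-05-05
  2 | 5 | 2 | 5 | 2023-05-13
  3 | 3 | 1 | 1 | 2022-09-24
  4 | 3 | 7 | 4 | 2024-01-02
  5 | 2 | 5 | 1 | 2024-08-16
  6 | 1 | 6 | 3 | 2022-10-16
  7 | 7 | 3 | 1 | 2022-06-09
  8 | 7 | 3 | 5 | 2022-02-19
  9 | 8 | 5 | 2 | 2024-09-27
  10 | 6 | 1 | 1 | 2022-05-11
SELECT DISTINCT category FROM products ORDER BY category

Execution result:
category
Accessories
Audio
Computing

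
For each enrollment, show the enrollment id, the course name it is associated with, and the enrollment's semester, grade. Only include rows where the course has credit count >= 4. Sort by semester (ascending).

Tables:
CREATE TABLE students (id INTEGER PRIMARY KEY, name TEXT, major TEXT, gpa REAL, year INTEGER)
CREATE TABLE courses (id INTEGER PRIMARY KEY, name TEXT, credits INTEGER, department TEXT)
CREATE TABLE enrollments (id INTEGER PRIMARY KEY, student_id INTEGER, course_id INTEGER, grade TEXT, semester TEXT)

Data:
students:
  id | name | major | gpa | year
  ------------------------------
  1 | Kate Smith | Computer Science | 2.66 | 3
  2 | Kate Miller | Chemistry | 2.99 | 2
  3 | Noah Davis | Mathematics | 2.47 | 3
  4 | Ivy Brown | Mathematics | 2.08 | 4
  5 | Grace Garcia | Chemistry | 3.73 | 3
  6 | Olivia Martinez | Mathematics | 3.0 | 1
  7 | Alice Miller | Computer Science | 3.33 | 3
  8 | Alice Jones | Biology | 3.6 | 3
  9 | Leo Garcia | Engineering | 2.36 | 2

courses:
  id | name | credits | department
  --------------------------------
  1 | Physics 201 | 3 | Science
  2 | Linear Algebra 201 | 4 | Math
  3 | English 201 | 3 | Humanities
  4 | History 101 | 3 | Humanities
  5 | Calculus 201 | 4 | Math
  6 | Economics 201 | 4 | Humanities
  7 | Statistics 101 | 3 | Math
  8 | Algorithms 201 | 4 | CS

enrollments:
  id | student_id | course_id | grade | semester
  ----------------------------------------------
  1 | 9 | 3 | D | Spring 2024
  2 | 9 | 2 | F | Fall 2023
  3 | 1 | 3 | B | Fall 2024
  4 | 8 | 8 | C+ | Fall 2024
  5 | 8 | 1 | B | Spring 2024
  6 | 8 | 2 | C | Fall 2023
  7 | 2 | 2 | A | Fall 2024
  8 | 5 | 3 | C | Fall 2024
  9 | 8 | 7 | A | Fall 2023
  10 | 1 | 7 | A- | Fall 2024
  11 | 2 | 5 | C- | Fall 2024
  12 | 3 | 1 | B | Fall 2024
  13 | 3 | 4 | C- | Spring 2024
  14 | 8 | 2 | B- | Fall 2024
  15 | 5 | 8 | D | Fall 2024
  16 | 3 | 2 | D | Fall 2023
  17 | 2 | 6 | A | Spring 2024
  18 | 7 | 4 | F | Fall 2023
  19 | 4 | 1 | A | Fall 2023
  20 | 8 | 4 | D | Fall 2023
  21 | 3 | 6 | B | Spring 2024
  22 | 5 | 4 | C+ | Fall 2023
SELECT c.id, p.name AS course, c.semester, c.grade FROM enrollments c JOIN courses p ON c.course_id = p.id WHERE p.credits >= 4 ORDER BY c.semester ASC

Execution result:
id | course | semester | grade
2 | Linear Algebra 201 | Fall 2023 | F
6 | Linear Algebra 201 | Fall 2023 | C
16 | Linear Algebra 201 | Fall 2023 | D
4 | Algorithms 201 | Fall 2024 | C+
7 | Linear Algebra 201 | Fall 2024 | A
11 | Calculus 201 | Fall 2024 | C-
14 | Linear Algebra 201 | Fall 2024 | B-
15 | Algorithms 201 | Fall 2024 | D
17 | Economics 201 | Spring 2024 | A
21 | Economics 201 | Spring 2024 | B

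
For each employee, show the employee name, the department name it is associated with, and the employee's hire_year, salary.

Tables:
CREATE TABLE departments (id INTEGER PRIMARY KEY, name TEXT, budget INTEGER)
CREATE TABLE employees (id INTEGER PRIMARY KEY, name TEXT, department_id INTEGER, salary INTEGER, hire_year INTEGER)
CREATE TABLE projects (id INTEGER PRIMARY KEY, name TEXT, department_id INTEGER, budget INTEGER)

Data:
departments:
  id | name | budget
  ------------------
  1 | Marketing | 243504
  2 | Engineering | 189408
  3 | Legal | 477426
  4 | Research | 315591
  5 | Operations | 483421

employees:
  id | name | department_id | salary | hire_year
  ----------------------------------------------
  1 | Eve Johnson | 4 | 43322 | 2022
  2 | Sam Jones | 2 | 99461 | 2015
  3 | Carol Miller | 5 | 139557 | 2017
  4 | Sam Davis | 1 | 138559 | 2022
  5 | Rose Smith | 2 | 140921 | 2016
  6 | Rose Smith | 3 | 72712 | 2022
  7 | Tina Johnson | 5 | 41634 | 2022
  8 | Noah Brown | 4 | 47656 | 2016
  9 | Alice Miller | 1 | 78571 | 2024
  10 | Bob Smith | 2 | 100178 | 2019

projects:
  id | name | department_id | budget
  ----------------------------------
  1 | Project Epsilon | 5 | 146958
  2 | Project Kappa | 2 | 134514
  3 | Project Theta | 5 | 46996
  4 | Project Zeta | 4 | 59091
SELECT c.name, p.name AS department, c.hire_year, c.salary FROM employees c JOIN departments p ON c.department_id = p.id

Execution result:
name | department | hire_year | salary
Eve Johnson | Research | 2022 | 43322
Sam Jones | Engineering | 2015 | 99461
Carol Miller | Operations | 2017 | 139557
Sam Davis | Marketing | 2022 | 138559
Rose Smith | Engineering | 2016 | 140921
Rose Smith | Legal | 2022 | 72712
Tina Johnson | Operations | 2022 | 41634
Noah Brown | Research | 2016 | 47656
Alice Miller | Marketing | 2024 | 78571
Bob Smith | Engineering | 2019 | 100178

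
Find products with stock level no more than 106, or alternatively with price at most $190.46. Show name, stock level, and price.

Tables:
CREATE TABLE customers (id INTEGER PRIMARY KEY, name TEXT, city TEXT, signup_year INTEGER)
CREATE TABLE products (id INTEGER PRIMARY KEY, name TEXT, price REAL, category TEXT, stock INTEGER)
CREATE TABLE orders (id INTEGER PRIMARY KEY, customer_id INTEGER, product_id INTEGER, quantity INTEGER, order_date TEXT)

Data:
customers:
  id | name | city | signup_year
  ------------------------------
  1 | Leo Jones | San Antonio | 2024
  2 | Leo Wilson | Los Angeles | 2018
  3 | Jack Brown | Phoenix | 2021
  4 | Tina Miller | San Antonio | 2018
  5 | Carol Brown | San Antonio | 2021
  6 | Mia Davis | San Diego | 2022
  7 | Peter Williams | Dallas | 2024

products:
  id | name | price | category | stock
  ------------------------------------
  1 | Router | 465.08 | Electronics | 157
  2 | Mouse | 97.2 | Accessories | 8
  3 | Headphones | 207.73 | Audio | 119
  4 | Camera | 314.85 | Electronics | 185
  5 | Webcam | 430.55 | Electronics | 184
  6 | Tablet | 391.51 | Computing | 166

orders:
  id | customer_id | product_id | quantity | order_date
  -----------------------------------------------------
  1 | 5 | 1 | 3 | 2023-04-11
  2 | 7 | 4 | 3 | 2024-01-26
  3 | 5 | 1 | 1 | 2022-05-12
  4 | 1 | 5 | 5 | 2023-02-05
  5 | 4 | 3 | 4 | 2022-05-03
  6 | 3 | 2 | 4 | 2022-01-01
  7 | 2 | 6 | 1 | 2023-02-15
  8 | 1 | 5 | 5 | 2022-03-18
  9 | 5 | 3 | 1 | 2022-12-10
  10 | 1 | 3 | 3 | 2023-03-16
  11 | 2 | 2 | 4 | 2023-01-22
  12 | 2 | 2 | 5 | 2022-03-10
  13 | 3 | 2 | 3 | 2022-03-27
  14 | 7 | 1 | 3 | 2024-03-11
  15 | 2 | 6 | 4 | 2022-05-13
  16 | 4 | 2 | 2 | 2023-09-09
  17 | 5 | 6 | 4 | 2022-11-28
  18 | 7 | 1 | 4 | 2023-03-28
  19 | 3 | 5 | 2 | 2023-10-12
SELECT name, stock, price FROM products WHERE stock <= 106 OR price <= 190.46

Execution result:
name | stock | price
Mouse | 8 | 97.20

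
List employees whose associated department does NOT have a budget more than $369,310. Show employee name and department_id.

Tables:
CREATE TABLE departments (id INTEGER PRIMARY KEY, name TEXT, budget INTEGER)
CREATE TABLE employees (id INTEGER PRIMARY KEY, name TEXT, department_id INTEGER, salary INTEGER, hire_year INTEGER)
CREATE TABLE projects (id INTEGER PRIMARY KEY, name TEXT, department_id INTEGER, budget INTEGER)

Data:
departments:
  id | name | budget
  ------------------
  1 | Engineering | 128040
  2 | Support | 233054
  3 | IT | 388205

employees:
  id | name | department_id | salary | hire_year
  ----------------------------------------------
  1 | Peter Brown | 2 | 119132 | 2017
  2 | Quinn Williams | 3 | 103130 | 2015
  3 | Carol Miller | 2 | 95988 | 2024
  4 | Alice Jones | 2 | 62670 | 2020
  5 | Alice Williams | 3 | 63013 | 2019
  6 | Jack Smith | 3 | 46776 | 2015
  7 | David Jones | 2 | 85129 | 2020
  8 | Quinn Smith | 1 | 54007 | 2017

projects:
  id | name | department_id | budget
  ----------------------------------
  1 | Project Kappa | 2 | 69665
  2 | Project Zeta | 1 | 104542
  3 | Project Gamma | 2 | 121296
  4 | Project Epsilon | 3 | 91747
SELECT name, department_id FROM employees WHERE department_id NOT IN (SELECT id FROM departments WHERE budget > 369310)

Execution result:
name | department_id
Peter Brown | 2
Carol Miller | 2
Alice Jones | 2
David Jones | 2
Quinn Smith | 1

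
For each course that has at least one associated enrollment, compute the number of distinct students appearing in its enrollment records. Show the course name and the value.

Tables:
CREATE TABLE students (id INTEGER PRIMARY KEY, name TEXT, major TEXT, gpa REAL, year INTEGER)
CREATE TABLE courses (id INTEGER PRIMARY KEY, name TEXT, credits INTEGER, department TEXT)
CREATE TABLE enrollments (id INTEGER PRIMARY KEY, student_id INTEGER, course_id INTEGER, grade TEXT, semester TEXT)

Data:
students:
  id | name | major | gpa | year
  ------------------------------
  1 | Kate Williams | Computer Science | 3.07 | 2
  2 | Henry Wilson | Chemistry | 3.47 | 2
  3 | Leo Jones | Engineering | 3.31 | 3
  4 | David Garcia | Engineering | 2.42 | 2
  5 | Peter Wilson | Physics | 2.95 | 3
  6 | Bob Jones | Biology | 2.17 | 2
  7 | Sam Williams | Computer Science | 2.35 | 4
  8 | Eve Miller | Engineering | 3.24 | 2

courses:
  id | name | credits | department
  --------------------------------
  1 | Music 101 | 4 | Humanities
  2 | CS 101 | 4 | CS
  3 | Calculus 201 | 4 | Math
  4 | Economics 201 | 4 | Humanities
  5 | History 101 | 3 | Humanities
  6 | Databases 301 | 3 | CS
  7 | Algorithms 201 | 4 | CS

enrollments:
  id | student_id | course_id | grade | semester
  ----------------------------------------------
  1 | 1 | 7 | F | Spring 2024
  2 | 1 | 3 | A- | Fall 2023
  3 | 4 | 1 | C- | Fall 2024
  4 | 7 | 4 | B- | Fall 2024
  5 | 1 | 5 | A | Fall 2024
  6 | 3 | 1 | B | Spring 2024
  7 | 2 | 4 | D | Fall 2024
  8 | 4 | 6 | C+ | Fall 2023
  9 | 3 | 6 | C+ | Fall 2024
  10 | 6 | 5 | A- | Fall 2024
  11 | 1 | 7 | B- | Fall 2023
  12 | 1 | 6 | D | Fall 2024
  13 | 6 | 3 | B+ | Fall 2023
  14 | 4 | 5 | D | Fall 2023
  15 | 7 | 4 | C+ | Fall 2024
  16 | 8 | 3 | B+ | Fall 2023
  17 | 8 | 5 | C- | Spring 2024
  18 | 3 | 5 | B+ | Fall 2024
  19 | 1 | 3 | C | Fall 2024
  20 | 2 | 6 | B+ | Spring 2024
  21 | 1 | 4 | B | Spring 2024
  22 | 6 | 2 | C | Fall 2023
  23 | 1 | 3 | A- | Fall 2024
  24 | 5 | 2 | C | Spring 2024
SELECT p.name, COUNT(DISTINCT c.student_id) AS distinct_student_count FROM enrollments c JOIN courses p ON c.course_id = p.id GROUP BY p.id, p.name

Execution result:
name | distinct_student_count
Music 101 | 2
CS 101 | 2
Calculus 201 | 3
Economics 201 | 3
History 101 | 5
Databases 301 | 4
Algorithms 201 | 1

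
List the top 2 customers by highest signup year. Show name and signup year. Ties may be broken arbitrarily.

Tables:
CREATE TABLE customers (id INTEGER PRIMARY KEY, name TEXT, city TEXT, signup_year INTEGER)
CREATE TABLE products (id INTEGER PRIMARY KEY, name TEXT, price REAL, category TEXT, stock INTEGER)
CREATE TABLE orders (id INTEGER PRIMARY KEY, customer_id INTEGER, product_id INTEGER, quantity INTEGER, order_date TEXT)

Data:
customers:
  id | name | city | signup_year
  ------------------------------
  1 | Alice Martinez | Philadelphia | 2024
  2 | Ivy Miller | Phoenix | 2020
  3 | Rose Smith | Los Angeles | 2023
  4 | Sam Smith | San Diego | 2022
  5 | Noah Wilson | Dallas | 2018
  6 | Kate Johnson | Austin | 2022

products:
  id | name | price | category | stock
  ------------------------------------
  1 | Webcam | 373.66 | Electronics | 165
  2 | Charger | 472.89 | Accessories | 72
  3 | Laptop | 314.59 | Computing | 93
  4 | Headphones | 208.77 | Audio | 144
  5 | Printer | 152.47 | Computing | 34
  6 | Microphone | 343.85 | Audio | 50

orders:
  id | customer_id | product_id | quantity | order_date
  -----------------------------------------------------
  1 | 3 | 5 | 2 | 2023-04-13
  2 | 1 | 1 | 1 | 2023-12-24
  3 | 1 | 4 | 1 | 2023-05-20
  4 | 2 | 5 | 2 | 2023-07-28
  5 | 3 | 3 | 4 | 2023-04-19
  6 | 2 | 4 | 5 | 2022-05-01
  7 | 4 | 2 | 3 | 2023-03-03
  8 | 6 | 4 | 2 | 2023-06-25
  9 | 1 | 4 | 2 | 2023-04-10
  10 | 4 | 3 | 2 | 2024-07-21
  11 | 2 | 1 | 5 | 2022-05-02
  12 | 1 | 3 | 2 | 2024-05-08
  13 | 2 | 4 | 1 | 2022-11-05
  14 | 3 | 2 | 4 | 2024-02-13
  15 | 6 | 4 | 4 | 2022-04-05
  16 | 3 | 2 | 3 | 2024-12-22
SELECT name, signup_year FROM customers ORDER BY signup_year DESC LIMIT 2

Execution result:
name | signup_year
Alice Martinez | 2024
Rose Smith | 2023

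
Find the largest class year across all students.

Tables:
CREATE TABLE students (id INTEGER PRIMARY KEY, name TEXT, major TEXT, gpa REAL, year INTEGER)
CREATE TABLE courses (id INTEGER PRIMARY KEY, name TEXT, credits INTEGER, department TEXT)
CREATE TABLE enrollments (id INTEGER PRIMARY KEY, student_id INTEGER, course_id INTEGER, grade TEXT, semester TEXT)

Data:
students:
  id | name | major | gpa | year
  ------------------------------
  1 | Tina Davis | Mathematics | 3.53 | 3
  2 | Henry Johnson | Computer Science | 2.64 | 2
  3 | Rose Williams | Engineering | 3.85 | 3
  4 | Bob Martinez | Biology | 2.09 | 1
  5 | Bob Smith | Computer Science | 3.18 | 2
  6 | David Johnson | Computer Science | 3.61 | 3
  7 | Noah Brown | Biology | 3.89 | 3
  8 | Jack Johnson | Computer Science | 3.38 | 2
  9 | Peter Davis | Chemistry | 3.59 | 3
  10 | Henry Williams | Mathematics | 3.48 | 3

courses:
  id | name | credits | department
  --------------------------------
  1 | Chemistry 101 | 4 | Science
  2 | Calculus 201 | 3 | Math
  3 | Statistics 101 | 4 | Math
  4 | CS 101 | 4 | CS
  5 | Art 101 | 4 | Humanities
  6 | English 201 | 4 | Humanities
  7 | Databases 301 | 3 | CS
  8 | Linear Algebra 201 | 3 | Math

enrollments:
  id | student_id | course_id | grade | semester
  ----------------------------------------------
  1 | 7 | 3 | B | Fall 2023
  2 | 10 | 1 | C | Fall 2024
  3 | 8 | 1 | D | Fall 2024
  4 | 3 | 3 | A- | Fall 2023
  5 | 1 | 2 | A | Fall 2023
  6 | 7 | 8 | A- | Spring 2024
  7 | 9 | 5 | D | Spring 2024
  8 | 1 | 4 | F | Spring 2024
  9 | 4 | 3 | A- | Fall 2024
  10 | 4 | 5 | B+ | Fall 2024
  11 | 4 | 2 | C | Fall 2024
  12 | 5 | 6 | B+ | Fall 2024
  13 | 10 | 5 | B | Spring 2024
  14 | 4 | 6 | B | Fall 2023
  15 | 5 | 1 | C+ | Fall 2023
SELECT MAX(year) FROM students

Execution result:
3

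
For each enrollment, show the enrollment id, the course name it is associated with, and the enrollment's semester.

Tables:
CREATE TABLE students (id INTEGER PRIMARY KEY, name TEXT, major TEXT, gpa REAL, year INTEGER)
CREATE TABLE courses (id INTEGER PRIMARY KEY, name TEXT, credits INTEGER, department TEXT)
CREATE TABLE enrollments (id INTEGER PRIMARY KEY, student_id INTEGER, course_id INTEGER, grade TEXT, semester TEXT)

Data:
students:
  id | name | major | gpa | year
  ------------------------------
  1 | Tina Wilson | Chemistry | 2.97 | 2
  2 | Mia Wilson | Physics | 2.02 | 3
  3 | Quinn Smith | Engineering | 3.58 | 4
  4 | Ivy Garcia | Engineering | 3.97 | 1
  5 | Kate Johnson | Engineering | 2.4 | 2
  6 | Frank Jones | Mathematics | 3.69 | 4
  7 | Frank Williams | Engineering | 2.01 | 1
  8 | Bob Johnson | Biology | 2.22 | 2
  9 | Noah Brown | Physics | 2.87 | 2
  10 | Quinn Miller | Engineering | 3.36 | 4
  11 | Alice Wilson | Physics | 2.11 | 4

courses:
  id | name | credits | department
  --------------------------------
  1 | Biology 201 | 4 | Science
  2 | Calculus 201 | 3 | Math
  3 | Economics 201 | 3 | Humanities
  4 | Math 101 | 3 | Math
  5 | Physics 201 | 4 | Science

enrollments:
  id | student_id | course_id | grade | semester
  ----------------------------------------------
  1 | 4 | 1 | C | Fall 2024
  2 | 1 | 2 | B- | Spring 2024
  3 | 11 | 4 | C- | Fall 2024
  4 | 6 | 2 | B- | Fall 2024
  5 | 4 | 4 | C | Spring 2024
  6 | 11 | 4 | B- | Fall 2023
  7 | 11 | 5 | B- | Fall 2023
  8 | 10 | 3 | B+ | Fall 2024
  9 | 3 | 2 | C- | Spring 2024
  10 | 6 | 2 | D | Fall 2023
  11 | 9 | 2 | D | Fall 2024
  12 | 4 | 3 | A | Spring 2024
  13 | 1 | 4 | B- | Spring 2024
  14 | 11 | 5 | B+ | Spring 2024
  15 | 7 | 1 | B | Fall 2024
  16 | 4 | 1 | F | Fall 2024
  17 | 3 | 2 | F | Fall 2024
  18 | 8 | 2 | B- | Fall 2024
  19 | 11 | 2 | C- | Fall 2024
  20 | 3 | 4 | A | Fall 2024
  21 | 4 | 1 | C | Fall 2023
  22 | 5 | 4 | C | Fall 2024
SELECT c.id, p.name AS course, c.semester FROM enrollments c JOIN courses p ON c.course_id = p.id

Execution result:
id | course | semester
1 | Biology 201 | Fall 2024
2 | Calculus 201 | Spring 2024
3 | Math 101 | Fall 2024
4 | Calculus 201 | Fall 2024
5 | Math 101 | Spring 2024
6 | Math 101 | Fall 2023
7 | Physics 201 | Fall 2023
8 | Economics 201 | Fall 2024
9 | Calculus 201 | Spring 2024
10 | Calculus 201 | Fall 2023
11 | Calculus 201 | Fall 2024
12 | Economics 201 | Spring 2024
13 | Math 101 | Spring 2024
14 | Physics 201 | Spring 2024
15 | Biology 201 | Fall 2024
16 | Biology 201 | Fall 2024
17 | Calculus 201 | Fall 2024
18 | Calculus 201 | Fall 2024
19 | Calculus 201 | Fall 2024
20 | Math 101 | Fall 2024
21 | Biology 201 | Fall 2023
22 | Math 101 | Fall 2024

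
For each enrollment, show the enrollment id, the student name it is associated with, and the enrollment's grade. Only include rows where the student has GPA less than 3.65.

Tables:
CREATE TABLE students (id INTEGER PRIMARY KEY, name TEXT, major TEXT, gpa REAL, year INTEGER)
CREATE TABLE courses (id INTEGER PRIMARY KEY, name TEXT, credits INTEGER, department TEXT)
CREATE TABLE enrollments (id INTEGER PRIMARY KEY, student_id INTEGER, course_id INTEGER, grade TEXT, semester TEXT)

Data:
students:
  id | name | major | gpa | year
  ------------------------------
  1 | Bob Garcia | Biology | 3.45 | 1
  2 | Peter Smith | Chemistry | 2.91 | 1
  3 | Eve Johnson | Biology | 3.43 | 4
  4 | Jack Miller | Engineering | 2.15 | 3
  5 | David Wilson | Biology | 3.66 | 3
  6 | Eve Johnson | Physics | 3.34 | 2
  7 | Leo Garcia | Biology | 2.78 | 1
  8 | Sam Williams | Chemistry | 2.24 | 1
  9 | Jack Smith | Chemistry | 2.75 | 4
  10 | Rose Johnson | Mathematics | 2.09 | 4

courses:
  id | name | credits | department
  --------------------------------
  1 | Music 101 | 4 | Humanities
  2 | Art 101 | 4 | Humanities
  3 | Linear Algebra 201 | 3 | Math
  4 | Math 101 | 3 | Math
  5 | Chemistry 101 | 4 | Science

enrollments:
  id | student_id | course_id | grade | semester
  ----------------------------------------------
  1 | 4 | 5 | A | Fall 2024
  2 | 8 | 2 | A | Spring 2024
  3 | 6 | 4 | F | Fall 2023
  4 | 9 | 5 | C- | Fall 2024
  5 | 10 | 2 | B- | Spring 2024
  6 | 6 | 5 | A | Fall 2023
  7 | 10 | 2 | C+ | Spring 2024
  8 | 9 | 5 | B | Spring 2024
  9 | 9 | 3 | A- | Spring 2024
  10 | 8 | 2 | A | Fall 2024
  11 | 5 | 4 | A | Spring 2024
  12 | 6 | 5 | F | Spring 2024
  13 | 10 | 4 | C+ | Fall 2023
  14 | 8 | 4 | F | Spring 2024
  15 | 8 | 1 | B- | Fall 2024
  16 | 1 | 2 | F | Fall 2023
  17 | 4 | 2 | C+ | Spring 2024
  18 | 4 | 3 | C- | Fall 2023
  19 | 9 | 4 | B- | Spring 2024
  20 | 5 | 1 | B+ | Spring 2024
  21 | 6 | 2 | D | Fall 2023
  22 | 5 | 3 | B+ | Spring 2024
SELECT c.id, p.name AS student, c.grade FROM enrollments c JOIN students p ON c.student_id = p.id WHERE p.gpa < 3.65

Execution result:
id | student | grade
1 | Jack Miller | A
2 | Sam Williams | A
3 | Eve Johnson | F
4 | Jack Smith | C-
5 | Rose Johnson | B-
6 | Eve Johnson | A
7 | Rose Johnson | C+
8 | Jack Smith | B
9 | Jack Smith | A-
10 | Sam Williams | A
12 | Eve Johnson | F
13 | Rose Johnson | C+
14 | Sam Williams | F
15 | Sam Williams | B-
16 | Bob Garcia | F
17 | Jack Miller | C+
18 | Jack Miller | C-
19 | Jack Smith | B-
21 | Eve Johnson | D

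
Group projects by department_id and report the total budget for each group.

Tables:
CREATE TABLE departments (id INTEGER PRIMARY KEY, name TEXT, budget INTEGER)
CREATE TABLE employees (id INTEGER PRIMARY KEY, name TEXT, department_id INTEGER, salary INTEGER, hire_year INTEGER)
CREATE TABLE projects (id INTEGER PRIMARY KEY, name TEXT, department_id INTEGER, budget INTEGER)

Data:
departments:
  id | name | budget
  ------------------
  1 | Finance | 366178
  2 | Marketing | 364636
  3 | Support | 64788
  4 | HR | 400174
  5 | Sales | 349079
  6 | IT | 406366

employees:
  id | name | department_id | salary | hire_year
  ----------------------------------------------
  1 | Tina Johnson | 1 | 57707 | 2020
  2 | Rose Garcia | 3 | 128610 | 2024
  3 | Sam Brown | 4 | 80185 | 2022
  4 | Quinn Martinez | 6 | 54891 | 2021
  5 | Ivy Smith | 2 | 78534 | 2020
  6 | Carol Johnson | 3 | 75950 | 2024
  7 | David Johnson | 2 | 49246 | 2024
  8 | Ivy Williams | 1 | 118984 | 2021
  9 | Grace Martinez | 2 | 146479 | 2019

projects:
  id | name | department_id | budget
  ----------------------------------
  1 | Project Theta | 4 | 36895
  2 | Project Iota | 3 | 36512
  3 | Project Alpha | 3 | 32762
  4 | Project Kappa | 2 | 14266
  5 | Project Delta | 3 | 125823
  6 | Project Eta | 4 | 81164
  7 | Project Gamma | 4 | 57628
SELECT department_id, SUM(budget) AS sum_budget FROM projects GROUP BY department_id

Execution result:
department_id | sum_budget
2 | 14266
3 | 195097
4 | 175687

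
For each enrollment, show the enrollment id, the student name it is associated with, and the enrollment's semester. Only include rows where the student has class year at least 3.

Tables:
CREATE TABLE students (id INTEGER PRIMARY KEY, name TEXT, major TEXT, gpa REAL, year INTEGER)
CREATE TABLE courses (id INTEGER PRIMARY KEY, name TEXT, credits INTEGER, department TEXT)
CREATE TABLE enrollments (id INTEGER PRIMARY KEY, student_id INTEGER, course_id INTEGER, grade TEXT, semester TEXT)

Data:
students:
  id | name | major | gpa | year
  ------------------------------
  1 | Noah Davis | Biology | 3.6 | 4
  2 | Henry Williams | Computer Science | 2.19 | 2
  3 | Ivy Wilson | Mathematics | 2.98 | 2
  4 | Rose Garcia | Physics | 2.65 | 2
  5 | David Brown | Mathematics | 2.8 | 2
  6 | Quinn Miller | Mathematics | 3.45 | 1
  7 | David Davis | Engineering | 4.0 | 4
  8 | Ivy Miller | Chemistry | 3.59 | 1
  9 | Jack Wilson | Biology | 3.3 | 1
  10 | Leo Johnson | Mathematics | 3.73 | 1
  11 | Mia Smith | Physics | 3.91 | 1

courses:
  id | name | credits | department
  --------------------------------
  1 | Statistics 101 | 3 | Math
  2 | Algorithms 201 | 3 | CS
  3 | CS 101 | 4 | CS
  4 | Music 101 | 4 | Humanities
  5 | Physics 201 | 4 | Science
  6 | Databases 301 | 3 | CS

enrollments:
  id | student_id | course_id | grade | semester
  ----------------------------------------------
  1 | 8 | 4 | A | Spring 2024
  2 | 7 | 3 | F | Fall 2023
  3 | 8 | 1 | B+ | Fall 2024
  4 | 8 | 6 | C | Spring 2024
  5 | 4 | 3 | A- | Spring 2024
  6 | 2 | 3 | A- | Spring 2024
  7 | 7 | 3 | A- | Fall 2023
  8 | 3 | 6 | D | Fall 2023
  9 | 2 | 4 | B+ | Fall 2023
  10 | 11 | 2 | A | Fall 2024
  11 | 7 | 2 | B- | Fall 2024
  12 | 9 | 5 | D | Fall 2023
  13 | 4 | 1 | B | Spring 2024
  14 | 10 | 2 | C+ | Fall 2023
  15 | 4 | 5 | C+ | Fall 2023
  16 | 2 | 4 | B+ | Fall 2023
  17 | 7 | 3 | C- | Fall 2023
SELECT c.id, p.name AS student, c.semester FROM enrollments c JOIN students p ON c.student_id = p.id WHERE p.year >= 3

Execution result:
id | student | semester
2 | David Davis | Fall 2023
7 | David Davis | Fall 2023
11 | David Davis | Fall 2024
17 | David Davis | Fall 2023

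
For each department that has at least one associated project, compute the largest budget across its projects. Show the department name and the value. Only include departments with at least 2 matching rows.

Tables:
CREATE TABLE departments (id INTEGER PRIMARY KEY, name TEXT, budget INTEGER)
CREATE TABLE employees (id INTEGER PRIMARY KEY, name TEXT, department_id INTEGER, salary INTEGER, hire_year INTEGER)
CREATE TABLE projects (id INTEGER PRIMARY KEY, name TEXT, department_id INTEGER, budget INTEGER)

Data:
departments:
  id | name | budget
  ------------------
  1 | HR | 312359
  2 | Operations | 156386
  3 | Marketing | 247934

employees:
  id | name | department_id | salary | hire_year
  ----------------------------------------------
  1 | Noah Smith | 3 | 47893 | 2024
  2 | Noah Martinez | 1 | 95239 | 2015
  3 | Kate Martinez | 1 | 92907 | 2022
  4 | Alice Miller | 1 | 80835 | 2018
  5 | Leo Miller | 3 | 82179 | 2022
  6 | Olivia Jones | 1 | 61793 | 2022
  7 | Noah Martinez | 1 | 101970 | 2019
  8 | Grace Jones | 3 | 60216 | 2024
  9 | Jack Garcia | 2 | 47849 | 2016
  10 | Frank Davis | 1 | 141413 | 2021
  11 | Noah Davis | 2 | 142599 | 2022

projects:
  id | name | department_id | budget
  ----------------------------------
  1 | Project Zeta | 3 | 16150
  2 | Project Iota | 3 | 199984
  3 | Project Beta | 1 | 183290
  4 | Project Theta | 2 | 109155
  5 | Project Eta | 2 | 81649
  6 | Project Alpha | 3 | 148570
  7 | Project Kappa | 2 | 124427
SELECT p.name, MAX(c.budget) AS max_budget FROM projects c JOIN departments p ON c.department_id = p.id GROUP BY p.id, p.name HAVING COUNT(*) >= 2

Execution result:
name | max_budget
Operations | 124427
Marketing | 199984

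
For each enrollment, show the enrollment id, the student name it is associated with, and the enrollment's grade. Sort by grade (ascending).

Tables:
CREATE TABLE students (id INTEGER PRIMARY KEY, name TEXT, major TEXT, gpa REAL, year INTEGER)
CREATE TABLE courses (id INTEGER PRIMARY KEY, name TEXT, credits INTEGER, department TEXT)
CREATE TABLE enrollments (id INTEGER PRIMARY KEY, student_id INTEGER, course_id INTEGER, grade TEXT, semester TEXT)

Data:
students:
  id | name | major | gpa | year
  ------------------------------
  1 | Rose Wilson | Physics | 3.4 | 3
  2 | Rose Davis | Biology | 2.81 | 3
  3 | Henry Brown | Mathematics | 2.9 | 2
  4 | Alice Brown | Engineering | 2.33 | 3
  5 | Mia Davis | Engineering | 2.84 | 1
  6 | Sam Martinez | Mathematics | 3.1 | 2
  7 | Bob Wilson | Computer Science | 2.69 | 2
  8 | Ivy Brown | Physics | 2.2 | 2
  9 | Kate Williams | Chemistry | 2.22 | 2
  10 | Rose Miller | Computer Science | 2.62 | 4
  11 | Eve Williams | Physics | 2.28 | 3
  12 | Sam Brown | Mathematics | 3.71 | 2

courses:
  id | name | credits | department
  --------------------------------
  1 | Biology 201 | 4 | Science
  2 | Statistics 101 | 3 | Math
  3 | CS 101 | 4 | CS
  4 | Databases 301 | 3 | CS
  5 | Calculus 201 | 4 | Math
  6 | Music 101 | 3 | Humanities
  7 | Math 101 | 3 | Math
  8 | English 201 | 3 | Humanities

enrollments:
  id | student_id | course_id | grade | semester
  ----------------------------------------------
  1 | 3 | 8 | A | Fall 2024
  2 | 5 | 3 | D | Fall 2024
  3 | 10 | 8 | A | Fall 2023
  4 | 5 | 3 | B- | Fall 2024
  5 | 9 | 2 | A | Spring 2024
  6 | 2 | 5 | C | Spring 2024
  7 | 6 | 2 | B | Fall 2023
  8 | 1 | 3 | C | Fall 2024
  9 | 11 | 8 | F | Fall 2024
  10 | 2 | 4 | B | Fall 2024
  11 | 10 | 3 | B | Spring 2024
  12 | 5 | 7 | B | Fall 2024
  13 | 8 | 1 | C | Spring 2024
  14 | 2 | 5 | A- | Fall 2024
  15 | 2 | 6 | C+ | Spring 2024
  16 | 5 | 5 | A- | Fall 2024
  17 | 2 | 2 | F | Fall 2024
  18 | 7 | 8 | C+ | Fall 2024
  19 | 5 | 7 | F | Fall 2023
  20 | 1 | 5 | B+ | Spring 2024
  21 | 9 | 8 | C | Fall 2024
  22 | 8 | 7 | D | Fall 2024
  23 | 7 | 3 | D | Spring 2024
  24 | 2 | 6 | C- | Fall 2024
SELECT c.id, p.name AS student, c.grade FROM enrollments c JOIN students p ON c.student_id = p.id ORDER BY c.grade ASC

Execution result:
id | student | grade
1 | Henry Brown | A
3 | Rose Miller | A
5 | Kate Williams | A
14 | Rose Davis | A-
16 | Mia Davis | A-
7 | Sam Martinez | B
10 | Rose Davis | B
11 | Rose Miller | B
12 | Mia Davis | B
20 | Rose Wilson | B+
4 | Mia Davis | B-
6 | Rose Davis | C
8 | Rose Wilson | C
13 | Ivy Brown | C
21 | Kate Williams | C
15 | Rose Davis | C+
18 | Bob Wilson | C+
24 | Rose Davis | C-
2 | Mia Davis | D
22 | Ivy Brown | D
23 | Bob Wilson | D
9 | Eve Williams | F
17 | Rose Davis | F
19 | Mia Davis | F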